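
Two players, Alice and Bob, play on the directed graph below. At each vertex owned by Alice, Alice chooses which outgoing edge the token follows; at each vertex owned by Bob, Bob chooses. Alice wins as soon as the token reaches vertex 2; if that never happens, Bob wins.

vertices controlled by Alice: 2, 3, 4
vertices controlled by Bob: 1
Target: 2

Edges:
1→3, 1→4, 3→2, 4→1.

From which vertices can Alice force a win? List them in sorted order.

A0 = {2}
A1: add {3} — 3 (Alice) has 3→2.
A2 = A1; e.g. 1 (Bob) can still go to 4. Fixed point.
Alice's winning region = {2, 3}.

2, 3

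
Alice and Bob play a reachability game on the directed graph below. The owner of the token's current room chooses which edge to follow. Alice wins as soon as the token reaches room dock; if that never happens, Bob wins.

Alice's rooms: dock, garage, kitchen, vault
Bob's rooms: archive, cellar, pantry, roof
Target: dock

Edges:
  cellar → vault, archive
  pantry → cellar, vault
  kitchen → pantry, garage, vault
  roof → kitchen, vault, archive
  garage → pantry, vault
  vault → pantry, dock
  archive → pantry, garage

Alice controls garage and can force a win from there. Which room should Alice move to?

vault

A0 = {dock}
A1: add {vault} — vault (Alice) has vault→dock.
A2: add {garage, kitchen} — kitchen (Alice) has kitchen→vault; garage (Alice) has garage→vault.
A3 = A2; e.g. cellar (Bob) can still go to archive. Fixed point.
From garage, successor vault is in the attractor (rank 1); the other successor pantry is not.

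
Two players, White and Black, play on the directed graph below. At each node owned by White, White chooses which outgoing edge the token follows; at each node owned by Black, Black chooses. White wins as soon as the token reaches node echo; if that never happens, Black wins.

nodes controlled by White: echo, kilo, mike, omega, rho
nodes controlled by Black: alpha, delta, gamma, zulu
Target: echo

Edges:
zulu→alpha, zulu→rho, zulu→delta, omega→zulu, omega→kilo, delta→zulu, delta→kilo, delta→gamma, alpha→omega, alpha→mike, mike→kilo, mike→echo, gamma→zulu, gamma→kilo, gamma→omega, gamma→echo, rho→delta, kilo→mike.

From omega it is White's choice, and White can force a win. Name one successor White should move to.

kilo

A0 = {echo}
A1: add {mike} — mike (White) has mike→echo.
A2: add {kilo} — kilo (White) has kilo→mike.
A3: add {omega} — omega (White) has omega→kilo.
A4: add {alpha} — alpha (Black): all of {omega, mike} already in.
A5 = A4; e.g. zulu (Black) can still go to rho. Fixed point.
From omega, successor kilo is in the attractor (rank 2); the other successor zulu is not.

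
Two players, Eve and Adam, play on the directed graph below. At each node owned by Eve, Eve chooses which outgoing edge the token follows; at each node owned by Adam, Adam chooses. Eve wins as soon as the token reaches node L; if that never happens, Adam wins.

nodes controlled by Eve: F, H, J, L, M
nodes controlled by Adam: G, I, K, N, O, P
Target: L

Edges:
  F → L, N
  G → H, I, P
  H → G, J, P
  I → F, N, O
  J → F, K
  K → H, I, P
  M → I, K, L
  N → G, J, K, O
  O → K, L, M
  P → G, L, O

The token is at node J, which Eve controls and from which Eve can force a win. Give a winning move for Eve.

F

A0 = {L}
A1: add {F, M} — F (Eve) has F→L; M (Eve) has M→L.
A2: add {J} — J (Eve) has J→F.
A3: add {H} — H (Eve) has H→J.
A4 = A3; e.g. G (Adam) can still go to I. Fixed point.
From J, successor F is in the attractor (rank 1); the other successor K is not.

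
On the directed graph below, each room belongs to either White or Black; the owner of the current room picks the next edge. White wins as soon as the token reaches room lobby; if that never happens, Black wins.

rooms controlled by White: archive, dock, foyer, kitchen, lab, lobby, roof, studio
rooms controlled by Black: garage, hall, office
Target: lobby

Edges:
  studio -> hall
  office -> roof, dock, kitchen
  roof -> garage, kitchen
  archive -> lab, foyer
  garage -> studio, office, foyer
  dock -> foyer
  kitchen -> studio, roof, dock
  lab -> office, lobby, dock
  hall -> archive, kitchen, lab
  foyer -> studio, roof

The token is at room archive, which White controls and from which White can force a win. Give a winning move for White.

A0 = {lobby}
A1: add {lab} — lab (White) has lab→lobby.
A2: add {archive} — archive (White) has archive→lab.
A3 = A2; e.g. studio (White) has no edge into A2. Fixed point.
From archive, successor lab is in the attractor (rank 1); the other successor foyer is not.

lab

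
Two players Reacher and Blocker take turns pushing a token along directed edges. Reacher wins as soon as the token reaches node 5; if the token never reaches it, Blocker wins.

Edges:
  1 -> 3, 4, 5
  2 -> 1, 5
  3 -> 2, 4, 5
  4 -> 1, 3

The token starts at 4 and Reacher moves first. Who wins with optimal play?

Blocker

Track states (vertex, player-to-move).
A0 = {(5,Reacher), (5,Blocker)}
A1: add {(1,Reacher), (2,Reacher), (3,Reacher)}.
A2: add {(2,Blocker), (4,Blocker)}.
A3 = A2; e.g. (1,Blocker) stays out. (4,Reacher) never enters ⇒ Blocker avoids the target.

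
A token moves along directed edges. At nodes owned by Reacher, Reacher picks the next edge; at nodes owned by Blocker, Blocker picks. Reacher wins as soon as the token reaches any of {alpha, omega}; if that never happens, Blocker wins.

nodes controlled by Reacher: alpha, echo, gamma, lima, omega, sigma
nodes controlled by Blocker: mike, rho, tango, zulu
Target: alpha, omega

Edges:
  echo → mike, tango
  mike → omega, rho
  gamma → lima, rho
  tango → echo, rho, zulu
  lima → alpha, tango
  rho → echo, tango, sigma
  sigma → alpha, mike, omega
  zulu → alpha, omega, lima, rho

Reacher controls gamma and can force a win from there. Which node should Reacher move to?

lima

A0 = {alpha, omega}
A1: add {lima, sigma} — lima (Reacher) has lima→alpha; sigma (Reacher) has sigma→alpha.
A2: add {gamma} — gamma (Reacher) has gamma→lima.
A3 = A2; e.g. echo (Reacher) has no edge into A2. Fixed point.
From gamma, successor lima is in the attractor (rank 1); the other successor rho is not.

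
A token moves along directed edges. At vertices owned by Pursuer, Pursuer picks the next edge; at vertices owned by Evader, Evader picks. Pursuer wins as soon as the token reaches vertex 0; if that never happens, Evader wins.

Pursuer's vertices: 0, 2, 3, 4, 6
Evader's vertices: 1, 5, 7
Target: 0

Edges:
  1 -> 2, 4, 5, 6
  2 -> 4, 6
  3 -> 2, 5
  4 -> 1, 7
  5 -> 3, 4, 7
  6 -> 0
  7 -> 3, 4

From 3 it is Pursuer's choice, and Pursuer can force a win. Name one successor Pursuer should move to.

2

A0 = {0}
A1: add {6} — 6 (Pursuer) has 6→0.
A2: add {2} — 2 (Pursuer) has 2→6.
A3: add {3} — 3 (Pursuer) has 3→2.
A4 = A3; e.g. 1 (Evader) can still go to 4. Fixed point.
From 3, successor 2 is in the attractor (rank 2); the other successor 5 is not.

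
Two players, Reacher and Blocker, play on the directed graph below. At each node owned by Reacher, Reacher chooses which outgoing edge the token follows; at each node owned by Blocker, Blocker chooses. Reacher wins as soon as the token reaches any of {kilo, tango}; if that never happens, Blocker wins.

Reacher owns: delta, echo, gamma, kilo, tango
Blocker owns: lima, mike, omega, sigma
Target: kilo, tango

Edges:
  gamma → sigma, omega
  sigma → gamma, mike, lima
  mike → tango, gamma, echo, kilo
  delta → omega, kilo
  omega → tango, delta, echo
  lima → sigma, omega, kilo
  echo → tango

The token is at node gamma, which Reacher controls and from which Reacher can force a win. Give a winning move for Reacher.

omega

A0 = {kilo, tango}
A1: add {delta, echo} — delta (Reacher) has delta→kilo; echo (Reacher) has echo→tango.
A2: add {omega} — omega (Blocker): all of {tango, delta, echo} already in.
A3: add {gamma} — gamma (Reacher) has gamma→omega.
A4: add {mike} — mike (Blocker): all of {tango, gamma, echo, kilo} already in.
A5 = A4; e.g. sigma (Blocker) can still go to lima. Fixed point.
From gamma, successor omega is in the attractor (rank 2); the other successor sigma is not.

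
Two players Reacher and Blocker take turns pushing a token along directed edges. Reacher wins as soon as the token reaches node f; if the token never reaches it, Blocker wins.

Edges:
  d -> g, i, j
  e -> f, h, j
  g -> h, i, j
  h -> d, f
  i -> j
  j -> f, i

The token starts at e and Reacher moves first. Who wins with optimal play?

Track states (vertex, player-to-move).
A0 = {(f,Reacher), (f,Blocker)}
A1: add {(e,Reacher), (h,Reacher), (j,Reacher)}.
(e,Reacher) ∈ A1 ⇒ Reacher forces the target.

Reacher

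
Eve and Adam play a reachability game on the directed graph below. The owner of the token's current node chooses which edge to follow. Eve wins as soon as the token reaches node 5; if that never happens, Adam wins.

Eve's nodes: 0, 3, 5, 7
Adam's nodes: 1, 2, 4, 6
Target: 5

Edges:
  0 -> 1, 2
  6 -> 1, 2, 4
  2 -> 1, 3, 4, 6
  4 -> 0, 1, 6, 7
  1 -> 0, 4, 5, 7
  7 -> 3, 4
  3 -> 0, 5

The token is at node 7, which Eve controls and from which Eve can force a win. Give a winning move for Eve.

A0 = {5}
A1: add {3} — 3 (Eve) has 3→5.
A2: add {7} — 7 (Eve) has 7→3.
A3 = A2; e.g. 0 (Eve) has no edge into A2. Fixed point.
From 7, successor 3 is in the attractor (rank 1); the other successor 4 is not.

3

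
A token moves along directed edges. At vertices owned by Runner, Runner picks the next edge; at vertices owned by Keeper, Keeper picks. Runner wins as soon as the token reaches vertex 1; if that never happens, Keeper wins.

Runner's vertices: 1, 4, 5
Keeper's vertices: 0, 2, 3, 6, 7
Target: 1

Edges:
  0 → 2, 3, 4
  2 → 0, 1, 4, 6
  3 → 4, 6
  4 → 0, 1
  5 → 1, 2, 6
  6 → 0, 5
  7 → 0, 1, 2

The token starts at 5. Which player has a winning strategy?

A0 = {1}
A1: add {4, 5} — 4 (Runner) has 4→1; 5 (Runner) has 5→1.
A2 = A1; e.g. 0 (Keeper) can still go to 2. Fixed point.
5 ∈ A1, so Runner can force the target.

Runner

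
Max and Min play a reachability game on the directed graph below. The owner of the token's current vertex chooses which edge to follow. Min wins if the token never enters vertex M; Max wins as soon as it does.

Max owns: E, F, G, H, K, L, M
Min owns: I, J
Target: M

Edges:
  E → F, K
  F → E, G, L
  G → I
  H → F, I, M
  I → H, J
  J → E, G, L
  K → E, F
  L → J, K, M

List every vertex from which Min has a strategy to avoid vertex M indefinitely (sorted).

G, I, J

A0 = {M}
A1: add {H, L} — H (Max) has H→M; L (Max) has L→M.
A2: add {F} — F (Max) has F→L.
A3: add {E, K} — E (Max) has E→F; K (Max) has K→F.
A4 = A3; e.g. G (Max) has no edge into A3. Fixed point.
Max's attractor = {E, F, H, K, L, M}; Min avoids the target exactly from the complement.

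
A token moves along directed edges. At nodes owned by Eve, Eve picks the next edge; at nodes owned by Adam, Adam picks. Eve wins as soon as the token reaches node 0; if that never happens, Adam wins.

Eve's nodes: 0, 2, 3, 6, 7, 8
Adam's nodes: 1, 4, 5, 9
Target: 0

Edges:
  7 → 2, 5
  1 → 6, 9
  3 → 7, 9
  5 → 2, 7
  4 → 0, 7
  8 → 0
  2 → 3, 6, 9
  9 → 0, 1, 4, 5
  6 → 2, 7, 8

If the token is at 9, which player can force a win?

A0 = {0}
A1: add {8} — 8 (Eve) has 8→0.
A2: add {6} — 6 (Eve) has 6→8.
A3: add {2} — 2 (Eve) has 2→6.
A4: add {7} — 7 (Eve) has 7→2.
A5: add {3, 4, 5} — 3 (Eve) has 3→7; 4 (Adam): all of {0, 7} already in; 5 (Adam): all of {2, 7} already in.
A6 = A5; e.g. 1 (Adam) can still go to 9. Fixed point.
9 never enters the attractor, so Adam can avoid the target forever.

Adam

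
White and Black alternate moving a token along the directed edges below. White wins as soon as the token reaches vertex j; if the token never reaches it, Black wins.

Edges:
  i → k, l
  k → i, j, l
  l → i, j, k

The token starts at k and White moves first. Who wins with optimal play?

Track states (vertex, player-to-move).
A0 = {(j,White), (j,Black)}
A1: add {(k,White), (l,White)}.
(k,White) ∈ A1 ⇒ White forces the target.

White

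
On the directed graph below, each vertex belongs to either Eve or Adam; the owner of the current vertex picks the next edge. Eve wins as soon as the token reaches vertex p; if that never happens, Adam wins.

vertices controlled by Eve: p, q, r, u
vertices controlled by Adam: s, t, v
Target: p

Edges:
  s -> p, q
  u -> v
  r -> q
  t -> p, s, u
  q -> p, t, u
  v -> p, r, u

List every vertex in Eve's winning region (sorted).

p, q, r, s

A0 = {p}
A1: add {q} — q (Eve) has q→p.
A2: add {r, s} — r (Eve) has r→q; s (Adam): all of {p, q} already in.
A3 = A2; e.g. t (Adam) can still go to u. Fixed point.
Eve's winning region = {p, q, r, s}.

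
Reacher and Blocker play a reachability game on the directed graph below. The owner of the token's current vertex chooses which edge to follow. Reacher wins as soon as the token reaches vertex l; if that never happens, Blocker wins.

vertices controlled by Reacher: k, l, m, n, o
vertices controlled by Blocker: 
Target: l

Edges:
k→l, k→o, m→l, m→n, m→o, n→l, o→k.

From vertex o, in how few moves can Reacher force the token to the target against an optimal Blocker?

A0 = {l}
A1: add {k, m, n} — k (Reacher) has k→l; m (Reacher) has m→l; n (Reacher) has n→l.
A2: add {o} — o (Reacher) has o→k.
A2 = all vertices. Fixed point.
o enters the attractor at level 2, so Reacher can force the target in 2 moves from there.

2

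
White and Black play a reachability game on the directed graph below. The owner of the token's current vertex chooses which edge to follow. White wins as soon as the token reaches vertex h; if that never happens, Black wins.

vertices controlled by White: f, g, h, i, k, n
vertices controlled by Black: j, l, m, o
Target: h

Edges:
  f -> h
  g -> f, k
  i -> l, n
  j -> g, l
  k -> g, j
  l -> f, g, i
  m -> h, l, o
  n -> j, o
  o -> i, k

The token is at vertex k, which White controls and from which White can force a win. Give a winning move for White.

A0 = {h}
A1: add {f} — f (White) has f→h.
A2: add {g} — g (White) has g→f.
A3: add {k} — k (White) has k→g.
A4 = A3; e.g. i (White) has no edge into A3. Fixed point.
From k, successor g is in the attractor (rank 2); the other successor j is not.

g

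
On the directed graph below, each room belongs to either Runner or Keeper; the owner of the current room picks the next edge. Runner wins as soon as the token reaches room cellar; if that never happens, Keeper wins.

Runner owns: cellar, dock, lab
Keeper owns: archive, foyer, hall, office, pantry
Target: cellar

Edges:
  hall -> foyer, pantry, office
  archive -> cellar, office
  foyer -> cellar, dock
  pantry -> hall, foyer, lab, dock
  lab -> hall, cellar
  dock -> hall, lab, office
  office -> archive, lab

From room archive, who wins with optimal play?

Keeper

A0 = {cellar}
A1: add {lab} — lab (Runner) has lab→cellar.
A2: add {dock} — dock (Runner) has dock→lab.
A3: add {foyer} — foyer (Keeper): all of {cellar, dock} already in.
A4 = A3; e.g. hall (Keeper) can still go to pantry. Fixed point.
archive never enters the attractor, so Keeper can avoid the target forever.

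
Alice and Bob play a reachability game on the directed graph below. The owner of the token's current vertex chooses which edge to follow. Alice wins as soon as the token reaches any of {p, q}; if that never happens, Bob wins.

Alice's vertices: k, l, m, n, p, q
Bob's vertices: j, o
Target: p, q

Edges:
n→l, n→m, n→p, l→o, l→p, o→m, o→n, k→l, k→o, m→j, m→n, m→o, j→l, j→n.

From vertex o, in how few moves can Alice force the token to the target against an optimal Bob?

3

A0 = {p, q}
A1: add {l, n} — l (Alice) has l→p; n (Alice) has n→p.
A2: add {j, k, m} — j (Bob): all of {l, n} already in; k (Alice) has k→l; m (Alice) has m→n.
A3: add {o} — o (Bob): all of {m, n} already in.
A3 = all vertices. Fixed point.
o enters the attractor at level 3, so Alice can force the target in 3 moves from there.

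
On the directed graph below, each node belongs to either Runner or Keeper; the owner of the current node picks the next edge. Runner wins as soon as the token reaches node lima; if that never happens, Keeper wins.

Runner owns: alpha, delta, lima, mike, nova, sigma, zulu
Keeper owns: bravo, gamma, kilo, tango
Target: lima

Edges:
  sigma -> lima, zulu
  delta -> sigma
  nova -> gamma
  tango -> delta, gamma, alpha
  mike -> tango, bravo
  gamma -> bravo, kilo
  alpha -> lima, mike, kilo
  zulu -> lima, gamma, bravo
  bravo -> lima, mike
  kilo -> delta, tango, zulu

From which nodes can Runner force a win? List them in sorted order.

alpha, delta, lima, sigma, zulu

A0 = {lima}
A1: add {alpha, sigma, zulu} — sigma (Runner) has sigma→lima; alpha (Runner) has alpha→lima; zulu (Runner) has zulu→lima.
A2: add {delta} — delta (Runner) has delta→sigma.
A3 = A2; e.g. nova (Runner) has no edge into A2. Fixed point.
Runner's winning region = {alpha, delta, lima, sigma, zulu}.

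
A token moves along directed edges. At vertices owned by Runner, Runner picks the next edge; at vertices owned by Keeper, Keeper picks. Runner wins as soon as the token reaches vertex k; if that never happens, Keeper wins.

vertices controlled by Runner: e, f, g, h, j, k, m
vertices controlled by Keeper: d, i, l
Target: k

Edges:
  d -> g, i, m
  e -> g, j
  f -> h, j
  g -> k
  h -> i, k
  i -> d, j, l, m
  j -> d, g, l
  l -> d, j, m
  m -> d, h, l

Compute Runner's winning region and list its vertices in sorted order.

e, f, g, h, j, k, m

A0 = {k}
A1: add {g, h} — g (Runner) has g→k; h (Runner) has h→k.
A2: add {e, f, j, m} — e (Runner) has e→g; f (Runner) has f→h; j (Runner) has j→g; m (Runner) has m→h.
A3 = A2; e.g. d (Keeper) can still go to i. Fixed point.
Runner's winning region = {e, f, g, h, j, k, m}.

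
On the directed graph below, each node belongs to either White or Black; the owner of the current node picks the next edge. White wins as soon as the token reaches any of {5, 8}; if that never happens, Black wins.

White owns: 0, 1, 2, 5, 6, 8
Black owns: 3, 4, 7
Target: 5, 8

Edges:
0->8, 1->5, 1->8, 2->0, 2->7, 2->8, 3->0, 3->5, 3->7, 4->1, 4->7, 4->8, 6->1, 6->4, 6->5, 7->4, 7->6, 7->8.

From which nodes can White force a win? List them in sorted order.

0, 1, 2, 5, 6, 8

A0 = {5, 8}
A1: add {0, 1, 2, 6} — 0 (White) has 0→8; 1 (White) has 1→5; 2 (White) has 2→8; 6 (White) has 6→5.
A2 = A1; e.g. 3 (Black) can still go to 7. Fixed point.
White's winning region = {0, 1, 2, 5, 6, 8}.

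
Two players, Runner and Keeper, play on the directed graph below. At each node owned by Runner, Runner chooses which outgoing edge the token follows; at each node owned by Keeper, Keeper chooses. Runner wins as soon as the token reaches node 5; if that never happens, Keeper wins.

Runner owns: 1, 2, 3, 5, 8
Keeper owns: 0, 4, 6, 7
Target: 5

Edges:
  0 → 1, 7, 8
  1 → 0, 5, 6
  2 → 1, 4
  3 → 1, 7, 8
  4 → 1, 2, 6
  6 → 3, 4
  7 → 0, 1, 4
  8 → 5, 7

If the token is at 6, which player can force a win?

Keeper

A0 = {5}
A1: add {1, 8} — 1 (Runner) has 1→5; 8 (Runner) has 8→5.
A2: add {2, 3} — 2 (Runner) has 2→1; 3 (Runner) has 3→1.
A3 = A2; e.g. 0 (Keeper) can still go to 7. Fixed point.
6 never enters the attractor, so Keeper can avoid the target forever.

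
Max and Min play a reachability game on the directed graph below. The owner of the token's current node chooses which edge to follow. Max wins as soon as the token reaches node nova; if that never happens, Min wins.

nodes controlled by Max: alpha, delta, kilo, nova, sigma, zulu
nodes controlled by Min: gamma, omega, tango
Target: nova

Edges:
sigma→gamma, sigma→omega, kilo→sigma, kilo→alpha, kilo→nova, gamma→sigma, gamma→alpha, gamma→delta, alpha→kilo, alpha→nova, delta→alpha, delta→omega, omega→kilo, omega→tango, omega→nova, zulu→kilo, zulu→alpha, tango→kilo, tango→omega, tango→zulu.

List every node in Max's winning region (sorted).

A0 = {nova}
A1: add {alpha, kilo} — kilo (Max) has kilo→nova; alpha (Max) has alpha→nova.
A2: add {delta, zulu} — zulu (Max) has zulu→kilo; delta (Max) has delta→alpha.
A3 = A2; e.g. gamma (Min) can still go to sigma. Fixed point.
Max's winning region = {alpha, delta, kilo, nova, zulu}.

alpha, delta, kilo, nova, zulu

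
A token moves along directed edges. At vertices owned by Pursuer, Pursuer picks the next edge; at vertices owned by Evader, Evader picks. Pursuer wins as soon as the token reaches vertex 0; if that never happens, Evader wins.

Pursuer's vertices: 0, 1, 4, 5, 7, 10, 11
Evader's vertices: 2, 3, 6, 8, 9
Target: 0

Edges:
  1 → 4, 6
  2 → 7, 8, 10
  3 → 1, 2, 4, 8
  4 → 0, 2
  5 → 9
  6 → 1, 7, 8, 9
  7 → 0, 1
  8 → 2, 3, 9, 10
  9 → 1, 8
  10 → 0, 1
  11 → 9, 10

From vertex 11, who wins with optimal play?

A0 = {0}
A1: add {4, 7, 10} — 4 (Pursuer) has 4→0; 7 (Pursuer) has 7→0; 10 (Pursuer) has 10→0.
A2: add {1, 11} — 1 (Pursuer) has 1→4; 11 (Pursuer) has 11→10.
A3 = A2; e.g. 2 (Evader) can still go to 8. Fixed point.
11 ∈ A2, so Pursuer can force the target.

Pursuer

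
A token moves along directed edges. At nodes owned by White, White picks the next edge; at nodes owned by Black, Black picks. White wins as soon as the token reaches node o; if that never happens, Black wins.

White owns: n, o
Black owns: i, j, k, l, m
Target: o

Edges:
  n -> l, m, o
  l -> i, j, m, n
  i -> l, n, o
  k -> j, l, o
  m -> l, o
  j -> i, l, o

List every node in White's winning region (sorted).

A0 = {o}
A1: add {n} — n (White) has n→o.
A2 = A1; e.g. i (Black) can still go to l. Fixed point.
White's winning region = {n, o}.

n, o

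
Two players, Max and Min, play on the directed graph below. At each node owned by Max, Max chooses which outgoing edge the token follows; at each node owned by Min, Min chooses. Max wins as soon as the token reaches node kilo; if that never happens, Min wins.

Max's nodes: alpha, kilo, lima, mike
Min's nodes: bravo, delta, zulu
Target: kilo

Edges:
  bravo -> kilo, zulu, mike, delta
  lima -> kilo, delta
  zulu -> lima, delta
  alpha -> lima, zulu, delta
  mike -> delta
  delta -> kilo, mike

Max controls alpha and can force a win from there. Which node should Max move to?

lima

A0 = {kilo}
A1: add {lima} — lima (Max) has lima→kilo.
A2: add {alpha} — alpha (Max) has alpha→lima.
A3 = A2; e.g. bravo (Min) can still go to zulu. Fixed point.
From alpha, successor lima is in the attractor (rank 1); the other successors delta, zulu are not.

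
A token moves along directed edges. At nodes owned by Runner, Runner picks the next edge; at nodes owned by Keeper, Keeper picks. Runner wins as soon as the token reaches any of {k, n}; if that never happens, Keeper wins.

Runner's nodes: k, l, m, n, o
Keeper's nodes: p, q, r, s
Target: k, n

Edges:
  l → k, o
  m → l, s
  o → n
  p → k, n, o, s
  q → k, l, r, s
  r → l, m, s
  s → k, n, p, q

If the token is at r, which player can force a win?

A0 = {k, n}
A1: add {l, o} — l (Runner) has l→k; o (Runner) has o→n.
A2: add {m} — m (Runner) has m→l.
A3 = A2; e.g. p (Keeper) can still go to s. Fixed point.
r never enters the attractor, so Keeper can avoid the target forever.

Keeper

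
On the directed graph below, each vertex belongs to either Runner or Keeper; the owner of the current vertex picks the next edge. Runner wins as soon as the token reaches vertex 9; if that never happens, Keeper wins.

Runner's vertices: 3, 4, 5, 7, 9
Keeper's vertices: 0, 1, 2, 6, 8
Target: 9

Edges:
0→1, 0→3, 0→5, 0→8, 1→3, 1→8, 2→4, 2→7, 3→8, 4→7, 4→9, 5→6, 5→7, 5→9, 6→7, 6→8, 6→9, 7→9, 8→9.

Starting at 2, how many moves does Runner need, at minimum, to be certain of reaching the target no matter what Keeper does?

A0 = {9}
A1: add {4, 5, 7, 8} — 4 (Runner) has 4→9; 5 (Runner) has 5→9; 7 (Runner) has 7→9; 8 (Keeper): all of {9} already in.
A2: add {2, 3, 6} — 2 (Keeper): all of {4, 7} already in; 3 (Runner) has 3→8; 6 (Keeper): all of {7, 8, 9} already in.
2 enters the attractor at level 2, so Runner can force the target in 2 moves from there.

2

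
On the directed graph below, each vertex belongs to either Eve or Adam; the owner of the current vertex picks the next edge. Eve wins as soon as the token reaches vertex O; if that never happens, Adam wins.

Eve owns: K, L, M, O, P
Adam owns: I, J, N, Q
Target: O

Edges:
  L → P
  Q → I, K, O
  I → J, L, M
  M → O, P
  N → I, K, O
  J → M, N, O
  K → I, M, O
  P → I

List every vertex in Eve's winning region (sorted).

K, M, O

A0 = {O}
A1: add {K, M} — K (Eve) has K→O; M (Eve) has M→O.
A2 = A1; e.g. I (Adam) can still go to J. Fixed point.
Eve's winning region = {K, M, O}.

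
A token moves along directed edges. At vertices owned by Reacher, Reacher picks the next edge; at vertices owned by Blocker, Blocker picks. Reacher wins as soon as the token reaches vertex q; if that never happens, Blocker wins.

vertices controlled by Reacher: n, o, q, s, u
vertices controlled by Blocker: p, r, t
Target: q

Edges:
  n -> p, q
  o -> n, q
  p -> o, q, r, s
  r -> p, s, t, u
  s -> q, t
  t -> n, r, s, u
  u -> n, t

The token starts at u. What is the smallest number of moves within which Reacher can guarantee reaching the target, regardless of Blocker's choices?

A0 = {q}
A1: add {n, o, s} — n (Reacher) has n→q; o (Reacher) has o→q; s (Reacher) has s→q.
A2: add {u} — u (Reacher) has u→n.
A3 = A2; e.g. p (Blocker) can still go to r. Fixed point.
u enters the attractor at level 2, so Reacher can force the target in 2 moves from there.

2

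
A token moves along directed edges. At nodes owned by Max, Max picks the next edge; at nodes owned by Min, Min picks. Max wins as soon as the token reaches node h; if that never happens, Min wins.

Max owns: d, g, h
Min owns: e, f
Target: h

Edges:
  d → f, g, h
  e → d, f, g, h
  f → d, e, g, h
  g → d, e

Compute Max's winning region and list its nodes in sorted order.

A0 = {h}
A1: add {d} — d (Max) has d→h.
A2: add {g} — g (Max) has g→d.
A3 = A2; e.g. e (Min) can still go to f. Fixed point.
Max's winning region = {d, g, h}.

d, g, h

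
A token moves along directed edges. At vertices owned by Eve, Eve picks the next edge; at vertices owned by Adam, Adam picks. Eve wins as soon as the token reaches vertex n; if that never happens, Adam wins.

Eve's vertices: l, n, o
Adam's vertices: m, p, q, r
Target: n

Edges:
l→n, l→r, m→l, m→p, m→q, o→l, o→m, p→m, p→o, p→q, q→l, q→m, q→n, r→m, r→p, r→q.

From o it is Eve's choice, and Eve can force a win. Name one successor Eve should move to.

A0 = {n}
A1: add {l} — l (Eve) has l→n.
A2: add {o} — o (Eve) has o→l.
A3 = A2; e.g. m (Adam) can still go to p. Fixed point.
From o, successor l is in the attractor (rank 1); the other successor m is not.

l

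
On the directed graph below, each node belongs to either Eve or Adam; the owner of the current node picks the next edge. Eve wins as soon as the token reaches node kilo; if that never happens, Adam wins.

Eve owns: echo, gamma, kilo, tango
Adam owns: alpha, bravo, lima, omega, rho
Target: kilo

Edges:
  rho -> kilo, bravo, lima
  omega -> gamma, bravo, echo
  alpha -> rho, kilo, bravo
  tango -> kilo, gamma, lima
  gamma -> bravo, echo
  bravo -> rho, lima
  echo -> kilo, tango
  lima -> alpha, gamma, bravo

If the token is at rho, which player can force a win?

Adam

A0 = {kilo}
A1: add {echo, tango} — tango (Eve) has tango→kilo; echo (Eve) has echo→kilo.
A2: add {gamma} — gamma (Eve) has gamma→echo.
A3 = A2; e.g. rho (Adam) can still go to bravo. Fixed point.
rho never enters the attractor, so Adam can avoid the target forever.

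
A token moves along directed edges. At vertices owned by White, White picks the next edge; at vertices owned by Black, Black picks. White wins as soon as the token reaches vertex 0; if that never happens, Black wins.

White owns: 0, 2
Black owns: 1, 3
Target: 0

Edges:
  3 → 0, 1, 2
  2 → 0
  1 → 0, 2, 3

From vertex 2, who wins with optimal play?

White

A0 = {0}
A1: add {2} — 2 (White) has 2→0.
A2 = A1; e.g. 1 (Black) can still go to 3. Fixed point.
2 ∈ A1, so White can force the target.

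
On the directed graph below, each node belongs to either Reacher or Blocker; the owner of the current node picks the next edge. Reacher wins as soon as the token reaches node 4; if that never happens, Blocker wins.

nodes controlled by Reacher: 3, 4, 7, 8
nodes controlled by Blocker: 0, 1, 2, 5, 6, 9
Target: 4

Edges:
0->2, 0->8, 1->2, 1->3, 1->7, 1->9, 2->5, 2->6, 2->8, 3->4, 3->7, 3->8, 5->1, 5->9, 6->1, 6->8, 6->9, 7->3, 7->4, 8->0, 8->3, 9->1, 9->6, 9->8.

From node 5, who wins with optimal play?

A0 = {4}
A1: add {3, 7} — 3 (Reacher) has 3→4; 7 (Reacher) has 7→4.
A2: add {8} — 8 (Reacher) has 8→3.
A3 = A2; e.g. 0 (Blocker) can still go to 2. Fixed point.
5 never enters the attractor, so Blocker can avoid the target forever.

Blocker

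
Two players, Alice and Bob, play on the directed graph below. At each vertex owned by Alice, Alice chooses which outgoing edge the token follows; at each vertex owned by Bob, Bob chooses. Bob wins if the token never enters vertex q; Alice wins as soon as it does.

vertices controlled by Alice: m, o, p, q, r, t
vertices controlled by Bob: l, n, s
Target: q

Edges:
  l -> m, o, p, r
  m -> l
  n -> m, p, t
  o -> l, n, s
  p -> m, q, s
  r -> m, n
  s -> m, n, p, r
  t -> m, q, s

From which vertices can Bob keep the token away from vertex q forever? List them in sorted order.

A0 = {q}
A1: add {p, t} — p (Alice) has p→q; t (Alice) has t→q.
A2 = A1; e.g. l (Bob) can still go to m. Fixed point.
Alice's attractor = {p, q, t}; Bob avoids the target exactly from the complement.

l, m, n, o, r, s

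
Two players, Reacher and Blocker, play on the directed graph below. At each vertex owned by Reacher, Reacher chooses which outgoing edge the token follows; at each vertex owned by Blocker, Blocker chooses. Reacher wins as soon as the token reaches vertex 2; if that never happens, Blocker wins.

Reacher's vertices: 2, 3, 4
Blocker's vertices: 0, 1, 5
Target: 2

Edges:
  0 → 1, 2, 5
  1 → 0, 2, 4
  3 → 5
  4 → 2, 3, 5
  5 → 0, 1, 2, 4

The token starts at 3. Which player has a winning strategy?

A0 = {2}
A1: add {4} — 4 (Reacher) has 4→2.
A2 = A1; e.g. 0 (Blocker) can still go to 1. Fixed point.
3 never enters the attractor, so Blocker can avoid the target forever.

Blocker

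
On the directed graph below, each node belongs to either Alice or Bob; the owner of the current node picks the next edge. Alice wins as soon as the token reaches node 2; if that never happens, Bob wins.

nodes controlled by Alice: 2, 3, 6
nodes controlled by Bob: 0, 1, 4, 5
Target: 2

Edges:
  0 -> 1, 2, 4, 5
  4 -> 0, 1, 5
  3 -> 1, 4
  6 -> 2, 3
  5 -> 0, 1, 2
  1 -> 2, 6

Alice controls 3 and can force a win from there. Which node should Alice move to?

1

A0 = {2}
A1: add {6} — 6 (Alice) has 6→2.
A2: add {1} — 1 (Bob): all of {2, 6} already in.
A3: add {3} — 3 (Alice) has 3→1.
A4 = A3; e.g. 0 (Bob) can still go to 4. Fixed point.
From 3, successor 1 is in the attractor (rank 2); the other successor 4 is not.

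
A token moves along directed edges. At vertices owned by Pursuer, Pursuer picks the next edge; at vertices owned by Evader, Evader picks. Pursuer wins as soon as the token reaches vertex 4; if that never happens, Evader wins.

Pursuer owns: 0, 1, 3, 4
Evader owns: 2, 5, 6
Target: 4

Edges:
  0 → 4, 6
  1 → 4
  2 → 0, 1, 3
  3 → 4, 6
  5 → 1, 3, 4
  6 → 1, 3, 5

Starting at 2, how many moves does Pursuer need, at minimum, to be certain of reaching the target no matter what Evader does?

A0 = {4}
A1: add {0, 1, 3} — 0 (Pursuer) has 0→4; 1 (Pursuer) has 1→4; 3 (Pursuer) has 3→4.
A2: add {2, 5} — 2 (Evader): all of {0, 1, 3} already in; 5 (Evader): all of {1, 3, 4} already in.
2 enters the attractor at level 2, so Pursuer can force the target in 2 moves from there.

2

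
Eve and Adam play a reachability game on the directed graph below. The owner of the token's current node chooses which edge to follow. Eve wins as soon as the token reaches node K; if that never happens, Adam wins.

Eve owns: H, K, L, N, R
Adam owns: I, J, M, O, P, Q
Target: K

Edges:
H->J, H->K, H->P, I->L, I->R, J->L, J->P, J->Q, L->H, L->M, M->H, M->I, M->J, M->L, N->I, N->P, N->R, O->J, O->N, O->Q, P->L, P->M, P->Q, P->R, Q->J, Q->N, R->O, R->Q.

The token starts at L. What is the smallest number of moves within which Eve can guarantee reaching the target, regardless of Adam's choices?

2

A0 = {K}
A1: add {H} — H (Eve) has H→K.
A2: add {L} — L (Eve) has L→H.
A3 = A2; e.g. I (Adam) can still go to R. Fixed point.
L enters the attractor at level 2, so Eve can force the target in 2 moves from there.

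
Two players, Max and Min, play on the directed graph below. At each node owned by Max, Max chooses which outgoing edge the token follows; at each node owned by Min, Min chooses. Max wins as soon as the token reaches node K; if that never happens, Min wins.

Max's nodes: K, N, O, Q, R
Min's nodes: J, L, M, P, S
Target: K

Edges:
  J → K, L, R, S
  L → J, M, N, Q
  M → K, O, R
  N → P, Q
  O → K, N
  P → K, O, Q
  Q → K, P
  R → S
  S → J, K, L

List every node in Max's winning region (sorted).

A0 = {K}
A1: add {O, Q} — O (Max) has O→K; Q (Max) has Q→K.
A2: add {N, P} — N (Max) has N→Q; P (Min): all of {K, O, Q} already in.
A3 = A2; e.g. J (Min) can still go to L. Fixed point.
Max's winning region = {K, N, O, P, Q}.

K, N, O, P, Q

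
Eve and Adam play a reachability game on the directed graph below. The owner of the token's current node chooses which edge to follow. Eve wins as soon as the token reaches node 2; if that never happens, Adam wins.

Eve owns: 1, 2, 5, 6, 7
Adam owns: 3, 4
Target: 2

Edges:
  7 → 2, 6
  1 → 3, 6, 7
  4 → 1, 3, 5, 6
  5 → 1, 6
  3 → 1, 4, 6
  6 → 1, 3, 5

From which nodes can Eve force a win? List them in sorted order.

A0 = {2}
A1: add {7} — 7 (Eve) has 7→2.
A2: add {1} — 1 (Eve) has 1→7.
A3: add {5, 6} — 5 (Eve) has 5→1; 6 (Eve) has 6→1.
A4 = A3; e.g. 3 (Adam) can still go to 4. Fixed point.
Eve's winning region = {1, 2, 5, 6, 7}.

1, 2, 5, 6, 7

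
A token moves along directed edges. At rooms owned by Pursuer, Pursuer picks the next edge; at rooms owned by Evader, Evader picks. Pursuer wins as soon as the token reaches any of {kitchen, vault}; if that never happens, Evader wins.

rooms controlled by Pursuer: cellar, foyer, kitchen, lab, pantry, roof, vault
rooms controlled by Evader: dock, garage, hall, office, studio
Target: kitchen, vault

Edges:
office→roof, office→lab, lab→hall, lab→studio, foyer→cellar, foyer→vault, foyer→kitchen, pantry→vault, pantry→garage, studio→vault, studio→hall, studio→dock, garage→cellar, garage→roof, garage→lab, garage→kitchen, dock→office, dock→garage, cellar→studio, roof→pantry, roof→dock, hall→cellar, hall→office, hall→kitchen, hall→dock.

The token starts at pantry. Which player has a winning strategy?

A0 = {kitchen, vault}
A1: add {foyer, pantry} — pantry (Pursuer) has pantry→vault; foyer (Pursuer) has foyer→vault.
pantry ∈ A1, so Pursuer can force the target.

Pursuer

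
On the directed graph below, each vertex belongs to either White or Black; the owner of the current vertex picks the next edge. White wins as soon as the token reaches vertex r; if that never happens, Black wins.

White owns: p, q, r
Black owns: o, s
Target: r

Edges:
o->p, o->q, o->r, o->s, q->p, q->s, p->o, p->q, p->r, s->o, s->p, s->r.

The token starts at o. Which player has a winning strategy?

Black

A0 = {r}
A1: add {p} — p (White) has p→r.
A2: add {q} — q (White) has q→p.
A3 = A2; e.g. o (Black) can still go to s. Fixed point.
o never enters the attractor, so Black can avoid the target forever.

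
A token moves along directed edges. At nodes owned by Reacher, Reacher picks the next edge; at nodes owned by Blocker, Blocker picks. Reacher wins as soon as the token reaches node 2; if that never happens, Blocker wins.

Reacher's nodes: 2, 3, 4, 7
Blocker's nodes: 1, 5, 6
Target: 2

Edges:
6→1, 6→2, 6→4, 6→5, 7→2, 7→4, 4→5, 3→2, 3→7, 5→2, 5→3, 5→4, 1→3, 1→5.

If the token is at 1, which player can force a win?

A0 = {2}
A1: add {3, 7} — 3 (Reacher) has 3→2; 7 (Reacher) has 7→2.
A2 = A1; e.g. 1 (Blocker) can still go to 5. Fixed point.
1 never enters the attractor, so Blocker can avoid the target forever.

Blocker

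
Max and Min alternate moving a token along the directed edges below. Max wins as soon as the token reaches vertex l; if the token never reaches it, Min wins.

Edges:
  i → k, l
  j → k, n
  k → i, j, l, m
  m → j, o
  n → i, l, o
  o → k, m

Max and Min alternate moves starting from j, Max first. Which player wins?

Track states (vertex, player-to-move).
A0 = {(l,Max), (l,Min)}
A1: add {(i,Max), (k,Max), (n,Max)}.
A2: add {(i,Min), (j,Min)}.
A3: add {(m,Max)}.
A4: add {(o,Min)}.
A5 = A4; e.g. (j,Max) stays out. (j,Max) never enters ⇒ Min avoids the target.

Min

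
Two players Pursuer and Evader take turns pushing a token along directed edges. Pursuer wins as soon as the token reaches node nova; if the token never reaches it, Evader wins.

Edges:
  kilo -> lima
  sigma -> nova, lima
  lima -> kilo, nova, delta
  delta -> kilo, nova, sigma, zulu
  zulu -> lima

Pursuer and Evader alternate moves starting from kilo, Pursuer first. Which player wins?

Track states (vertex, player-to-move).
A0 = {(nova,Pursuer), (nova,Evader)}
A1: add {(sigma,Pursuer), (lima,Pursuer), (delta,Pursuer)}.
A2: add {(kilo,Evader), (sigma,Evader), (zulu,Evader)}.
A3 = A2; e.g. (kilo,Pursuer) stays out. (kilo,Pursuer) never enters ⇒ Evader avoids the target.

Evader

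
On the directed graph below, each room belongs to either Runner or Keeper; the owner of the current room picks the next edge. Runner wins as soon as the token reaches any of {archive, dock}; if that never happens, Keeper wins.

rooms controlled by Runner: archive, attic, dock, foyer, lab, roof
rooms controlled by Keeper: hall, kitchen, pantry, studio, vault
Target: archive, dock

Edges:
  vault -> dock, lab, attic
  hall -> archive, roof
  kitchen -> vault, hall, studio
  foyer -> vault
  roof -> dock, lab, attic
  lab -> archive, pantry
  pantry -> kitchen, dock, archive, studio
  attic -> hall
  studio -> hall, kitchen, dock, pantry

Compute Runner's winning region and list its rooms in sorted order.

archive, attic, dock, foyer, hall, lab, roof, vault

A0 = {archive, dock}
A1: add {lab, roof} — roof (Runner) has roof→dock; lab (Runner) has lab→archive.
A2: add {hall} — hall (Keeper): all of {archive, roof} already in.
A3: add {attic} — attic (Runner) has attic→hall.
A4: add {vault} — vault (Keeper): all of {dock, lab, attic} already in.
A5: add {foyer} — foyer (Runner) has foyer→vault.
A6 = A5; e.g. kitchen (Keeper) can still go to studio. Fixed point.
Runner's winning region = {archive, attic, dock, foyer, hall, lab, roof, vault}.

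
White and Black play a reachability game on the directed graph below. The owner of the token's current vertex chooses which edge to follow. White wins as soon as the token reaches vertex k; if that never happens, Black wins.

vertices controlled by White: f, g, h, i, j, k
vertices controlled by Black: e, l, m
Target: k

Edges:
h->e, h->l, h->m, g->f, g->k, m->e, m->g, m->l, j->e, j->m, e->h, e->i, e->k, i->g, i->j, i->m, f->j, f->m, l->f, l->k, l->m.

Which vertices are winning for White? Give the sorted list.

A0 = {k}
A1: add {g} — g (White) has g→k.
A2: add {i} — i (White) has i→g.
A3 = A2; e.g. e (Black) can still go to h. Fixed point.
White's winning region = {g, i, k}.

g, i, k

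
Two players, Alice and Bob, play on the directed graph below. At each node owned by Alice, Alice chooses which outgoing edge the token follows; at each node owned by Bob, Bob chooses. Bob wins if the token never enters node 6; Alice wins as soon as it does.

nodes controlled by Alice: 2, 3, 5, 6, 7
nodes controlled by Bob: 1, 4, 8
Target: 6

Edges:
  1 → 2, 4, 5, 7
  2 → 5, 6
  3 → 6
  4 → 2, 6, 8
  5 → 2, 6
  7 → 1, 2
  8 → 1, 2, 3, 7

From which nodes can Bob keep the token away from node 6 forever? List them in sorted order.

1, 4, 8

A0 = {6}
A1: add {2, 3, 5} — 2 (Alice) has 2→6; 3 (Alice) has 3→6; 5 (Alice) has 5→6.
A2: add {7} — 7 (Alice) has 7→2.
A3 = A2; e.g. 1 (Bob) can still go to 4. Fixed point.
Alice's attractor = {2, 3, 5, 6, 7}; Bob avoids the target exactly from the complement.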